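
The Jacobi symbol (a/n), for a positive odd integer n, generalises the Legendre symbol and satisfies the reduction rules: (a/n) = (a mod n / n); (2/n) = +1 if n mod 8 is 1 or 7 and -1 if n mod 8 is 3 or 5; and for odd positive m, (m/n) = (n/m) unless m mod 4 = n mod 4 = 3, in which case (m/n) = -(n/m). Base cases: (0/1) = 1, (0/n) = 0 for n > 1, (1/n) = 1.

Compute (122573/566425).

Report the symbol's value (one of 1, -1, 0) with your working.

-1

reciprocity: (122573/566425) = +1·(566425/122573) since 122573 mod 4 = 1, 566425 mod 4 = 1; sign now +1
(566425/122573) = (76133/122573)   [reduce mod 122573]
reciprocity: (76133/122573) = +1·(122573/76133) since 76133 mod 4 = 1, 122573 mod 4 = 1; sign now +1
(122573/76133) = (46440/76133)   [reduce mod 76133]
46440 = 2^3·5805; (2/76133) = -1 since 76133 mod 8 = 5, so (46440/76133) = (-1)^3·(5805/76133); sign now -1
reciprocity: (5805/76133) = +1·(76133/5805) since 5805 mod 4 = 1, 76133 mod 4 = 1; sign now -1
(76133/5805) = (668/5805)   [reduce mod 5805]
668 = 2^2·167; (2/5805) = -1 since 5805 mod 8 = 5, so (668/5805) = (-1)^2·(167/5805); sign now -1
reciprocity: (167/5805) = +1·(5805/167) since 167 mod 4 = 3, 5805 mod 4 = 1; sign now -1
(5805/167) = (127/167)   [reduce mod 167]
reciprocity: (127/167) = -1·(167/127) since 127 mod 4 = 3, 167 mod 4 = 3; sign now +1
(167/127) = (40/127)   [reduce mod 127]
40 = 2^3·5; (2/127) = +1 since 127 mod 8 = 7, so (40/127) = (+1)^3·(5/127); sign now +1
reciprocity: (5/127) = +1·(127/5) since 5 mod 4 = 1, 127 mod 4 = 3; sign now +1
(127/5) = (2/5)   [reduce mod 5]
2 = 2^1·1; (2/5) = -1 since 5 mod 8 = 5, so (2/5) = (-1)^1·(1/5); sign now -1
(1/5) = 1; final value = sign = -1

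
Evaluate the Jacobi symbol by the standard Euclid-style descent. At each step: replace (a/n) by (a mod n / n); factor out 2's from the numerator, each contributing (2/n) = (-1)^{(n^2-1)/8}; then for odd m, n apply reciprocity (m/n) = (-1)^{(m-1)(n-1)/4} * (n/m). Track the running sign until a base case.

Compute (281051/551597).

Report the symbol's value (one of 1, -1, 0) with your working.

-1

flip (281051/551597) -> (551597/281051): both odd, 281051 mod 4 = 3, 551597 mod 4 = 1, so the flip contributes +1; sign now +1
(551597/281051): 551597 mod 281051 = 270546, so (551597/281051) = (270546/281051)
factor out 2^1: 270546 = 2^1·135273; with 281051 mod 8 = 3, (2/281051) = -1; sign now -1; continue with (135273/281051)
flip (135273/281051) -> (281051/135273): both odd, 135273 mod 4 = 1, 281051 mod 4 = 3, so the flip contributes +1; sign now -1
(281051/135273): 281051 mod 135273 = 10505, so (281051/135273) = (10505/135273)
flip (10505/135273) -> (135273/10505): both odd, 10505 mod 4 = 1, 135273 mod 4 = 1, so the flip contributes +1; sign now -1
(135273/10505): 135273 mod 10505 = 9213, so (135273/10505) = (9213/10505)
flip (9213/10505) -> (10505/9213): both odd, 9213 mod 4 = 1, 10505 mod 4 = 1, so the flip contributes +1; sign now -1
(10505/9213): 10505 mod 9213 = 1292, so (10505/9213) = (1292/9213)
factor out 2^2: 1292 = 2^2·323; with 9213 mod 8 = 5, (2/9213) = -1; sign now -1; continue with (323/9213)
flip (323/9213) -> (9213/323): both odd, 323 mod 4 = 3, 9213 mod 4 = 1, so the flip contributes +1; sign now -1
(9213/323): 9213 mod 323 = 169, so (9213/323) = (169/323)
flip (169/323) -> (323/169): both odd, 169 mod 4 = 1, 323 mod 4 = 3, so the flip contributes +1; sign now -1
(323/169): 323 mod 169 = 154, so (323/169) = (154/169)
factor out 2^1: 154 = 2^1·77; with 169 mod 8 = 1, (2/169) = +1; sign now -1; continue with (77/169)
flip (77/169) -> (169/77): both odd, 77 mod 4 = 1, 169 mod 4 = 1, so the flip contributes +1; sign now -1
(169/77): 169 mod 77 = 15, so (169/77) = (15/77)
flip (15/77) -> (77/15): both odd, 15 mod 4 = 3, 77 mod 4 = 1, so the flip contributes +1; sign now -1
(77/15): 77 mod 15 = 2, so (77/15) = (2/15)
factor out 2^1: 2 = 2^1·1; with 15 mod 8 = 7, (2/15) = +1; sign now -1; continue with (1/15)
reached (1/15) = 1, so the symbol is -1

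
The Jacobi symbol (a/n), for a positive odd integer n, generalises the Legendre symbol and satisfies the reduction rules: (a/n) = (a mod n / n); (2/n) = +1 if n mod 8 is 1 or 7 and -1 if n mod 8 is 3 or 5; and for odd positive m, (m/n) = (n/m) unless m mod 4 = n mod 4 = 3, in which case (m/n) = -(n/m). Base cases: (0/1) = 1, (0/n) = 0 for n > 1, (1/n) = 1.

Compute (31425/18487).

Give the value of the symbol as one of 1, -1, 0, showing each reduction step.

-1

(31425/18487): 31425 mod 18487 = 12938, so (31425/18487) = (12938/18487)
factor out 2^1: 12938 = 2^1·6469; with 18487 mod 8 = 7, (2/18487) = +1; sign now +1; continue with (6469/18487)
flip (6469/18487) -> (18487/6469): both odd, 6469 mod 4 = 1, 18487 mod 4 = 3, so the flip contributes +1; sign now +1
(18487/6469): 18487 mod 6469 = 5549, so (18487/6469) = (5549/6469)
flip (5549/6469) -> (6469/5549): both odd, 5549 mod 4 = 1, 6469 mod 4 = 1, so the flip contributes +1; sign now +1
(6469/5549): 6469 mod 5549 = 920, so (6469/5549) = (920/5549)
factor out 2^3: 920 = 2^3·115; with 5549 mod 8 = 5, (2/5549) = -1; sign now -1; continue with (115/5549)
flip (115/5549) -> (5549/115): both odd, 115 mod 4 = 3, 5549 mod 4 = 1, so the flip contributes +1; sign now -1
(5549/115): 5549 mod 115 = 29, so (5549/115) = (29/115)
flip (29/115) -> (115/29): both odd, 29 mod 4 = 1, 115 mod 4 = 3, so the flip contributes +1; sign now -1
(115/29): 115 mod 29 = 28, so (115/29) = (28/29)
factor out 2^2: 28 = 2^2·7; with 29 mod 8 = 5, (2/29) = -1; sign now -1; continue with (7/29)
flip (7/29) -> (29/7): both odd, 7 mod 4 = 3, 29 mod 4 = 1, so the flip contributes +1; sign now -1
(29/7): 29 mod 7 = 1, so (29/7) = (1/7)
reached (1/7) = 1, so the symbol is -1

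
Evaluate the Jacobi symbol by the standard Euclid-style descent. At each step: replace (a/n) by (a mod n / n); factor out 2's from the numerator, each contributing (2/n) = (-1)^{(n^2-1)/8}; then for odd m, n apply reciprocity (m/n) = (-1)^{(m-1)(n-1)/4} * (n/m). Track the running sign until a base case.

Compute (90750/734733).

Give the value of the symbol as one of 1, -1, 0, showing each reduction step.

0

factor out 2^1: 90750 = 2^1·45375; with 734733 mod 8 = 5, (2/734733) = -1; sign now -1; continue with (45375/734733)
flip (45375/734733) -> (734733/45375): both odd, 45375 mod 4 = 3, 734733 mod 4 = 1, so the flip contributes +1; sign now -1
(734733/45375): 734733 mod 45375 = 8733, so (734733/45375) = (8733/45375)
flip (8733/45375) -> (45375/8733): both odd, 8733 mod 4 = 1, 45375 mod 4 = 3, so the flip contributes +1; sign now -1
(45375/8733): 45375 mod 8733 = 1710, so (45375/8733) = (1710/8733)
factor out 2^1: 1710 = 2^1·855; with 8733 mod 8 = 5, (2/8733) = -1; sign now +1; continue with (855/8733)
flip (855/8733) -> (8733/855): both odd, 855 mod 4 = 3, 8733 mod 4 = 1, so the flip contributes +1; sign now +1
(8733/855): 8733 mod 855 = 183, so (8733/855) = (183/855)
flip (183/855) -> (855/183): both odd, 183 mod 4 = 3, 855 mod 4 = 3, so the flip contributes -1; sign now -1
(855/183): 855 mod 183 = 123, so (855/183) = (123/183)
flip (123/183) -> (183/123): both odd, 123 mod 4 = 3, 183 mod 4 = 3, so the flip contributes -1; sign now +1
(183/123): 183 mod 123 = 60, so (183/123) = (60/123)
factor out 2^2: 60 = 2^2·15; with 123 mod 8 = 3, (2/123) = -1; sign now +1; continue with (15/123)
flip (15/123) -> (123/15): both odd, 15 mod 4 = 3, 123 mod 4 = 3, so the flip contributes -1; sign now -1
(123/15): 123 mod 15 = 3, so (123/15) = (3/15)
flip (3/15) -> (15/3): both odd, 3 mod 4 = 3, 15 mod 4 = 3, so the flip contributes -1; sign now +1
(15/3): 15 mod 3 = 0, so (15/3) = (0/3)
reached (0/3); gcd(a, n) > 1, so (0/3) = 0 and the symbol is 0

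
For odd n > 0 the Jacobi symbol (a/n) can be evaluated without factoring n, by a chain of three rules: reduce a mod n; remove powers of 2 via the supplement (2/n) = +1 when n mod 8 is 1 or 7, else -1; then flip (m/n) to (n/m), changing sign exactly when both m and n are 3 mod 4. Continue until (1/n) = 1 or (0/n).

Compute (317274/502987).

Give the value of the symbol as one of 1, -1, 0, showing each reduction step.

1

factor out 2^1: 317274 = 2^1·158637; with 502987 mod 8 = 3, (2/502987) = -1; sign now -1; continue with (158637/502987)
flip (158637/502987) -> (502987/158637): both odd, 158637 mod 4 = 1, 502987 mod 4 = 3, so the flip contributes +1; sign now -1
(502987/158637): 502987 mod 158637 = 27076, so (502987/158637) = (27076/158637)
factor out 2^2: 27076 = 2^2·6769; with 158637 mod 8 = 5, (2/158637) = -1; sign now -1; continue with (6769/158637)
flip (6769/158637) -> (158637/6769): both odd, 6769 mod 4 = 1, 158637 mod 4 = 1, so the flip contributes +1; sign now -1
(158637/6769): 158637 mod 6769 = 2950, so (158637/6769) = (2950/6769)
factor out 2^1: 2950 = 2^1·1475; with 6769 mod 8 = 1, (2/6769) = +1; sign now -1; continue with (1475/6769)
flip (1475/6769) -> (6769/1475): both odd, 1475 mod 4 = 3, 6769 mod 4 = 1, so the flip contributes +1; sign now -1
(6769/1475): 6769 mod 1475 = 869, so (6769/1475) = (869/1475)
flip (869/1475) -> (1475/869): both odd, 869 mod 4 = 1, 1475 mod 4 = 3, so the flip contributes +1; sign now -1
(1475/869): 1475 mod 869 = 606, so (1475/869) = (606/869)
factor out 2^1: 606 = 2^1·303; with 869 mod 8 = 5, (2/869) = -1; sign now +1; continue with (303/869)
flip (303/869) -> (869/303): both odd, 303 mod 4 = 3, 869 mod 4 = 1, so the flip contributes +1; sign now +1
(869/303): 869 mod 303 = 263, so (869/303) = (263/303)
flip (263/303) -> (303/263): both odd, 263 mod 4 = 3, 303 mod 4 = 3, so the flip contributes -1; sign now -1
(303/263): 303 mod 263 = 40, so (303/263) = (40/263)
factor out 2^3: 40 = 2^3·5; with 263 mod 8 = 7, (2/263) = +1; sign now -1; continue with (5/263)
flip (5/263) -> (263/5): both odd, 5 mod 4 = 1, 263 mod 4 = 3, so the flip contributes +1; sign now -1
(263/5): 263 mod 5 = 3, so (263/5) = (3/5)
flip (3/5) -> (5/3): both odd, 3 mod 4 = 3, 5 mod 4 = 1, so the flip contributes +1; sign now -1
(5/3): 5 mod 3 = 2, so (5/3) = (2/3)
factor out 2^1: 2 = 2^1·1; with 3 mod 8 = 3, (2/3) = -1; sign now +1; continue with (1/3)
reached (1/3) = 1, so the symbol is +1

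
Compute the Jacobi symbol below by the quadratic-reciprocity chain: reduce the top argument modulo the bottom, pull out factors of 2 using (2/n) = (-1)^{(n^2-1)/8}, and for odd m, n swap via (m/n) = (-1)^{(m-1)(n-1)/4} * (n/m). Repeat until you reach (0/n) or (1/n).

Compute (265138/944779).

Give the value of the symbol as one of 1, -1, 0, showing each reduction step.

-1

factor out 2^1: 265138 = 2^1·132569; with 944779 mod 8 = 3, (2/944779) = -1; sign now -1; continue with (132569/944779)
flip (132569/944779) -> (944779/132569): both odd, 132569 mod 4 = 1, 944779 mod 4 = 3, so the flip contributes +1; sign now -1
(944779/132569): 944779 mod 132569 = 16796, so (944779/132569) = (16796/132569)
factor out 2^2: 16796 = 2^2·4199; with 132569 mod 8 = 1, (2/132569) = +1; sign now -1; continue with (4199/132569)
flip (4199/132569) -> (132569/4199): both odd, 4199 mod 4 = 3, 132569 mod 4 = 1, so the flip contributes +1; sign now -1
(132569/4199): 132569 mod 4199 = 2400, so (132569/4199) = (2400/4199)
factor out 2^5: 2400 = 2^5·75; with 4199 mod 8 = 7, (2/4199) = +1; sign now -1; continue with (75/4199)
flip (75/4199) -> (4199/75): both odd, 75 mod 4 = 3, 4199 mod 4 = 3, so the flip contributes -1; sign now +1
(4199/75): 4199 mod 75 = 74, so (4199/75) = (74/75)
factor out 2^1: 74 = 2^1·37; with 75 mod 8 = 3, (2/75) = -1; sign now -1; continue with (37/75)
flip (37/75) -> (75/37): both odd, 37 mod 4 = 1, 75 mod 4 = 3, so the flip contributes +1; sign now -1
(75/37): 75 mod 37 = 1, so (75/37) = (1/37)
reached (1/37) = 1, so the symbol is -1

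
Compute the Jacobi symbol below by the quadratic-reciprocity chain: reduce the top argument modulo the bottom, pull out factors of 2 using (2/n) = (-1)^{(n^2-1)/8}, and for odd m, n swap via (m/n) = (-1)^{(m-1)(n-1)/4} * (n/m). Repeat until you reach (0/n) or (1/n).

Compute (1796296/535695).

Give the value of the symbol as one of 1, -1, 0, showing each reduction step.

-1

(1796296/535695): 1796296 mod 535695 = 189211, so (1796296/535695) = (189211/535695)
flip (189211/535695) -> (535695/189211): both odd, 189211 mod 4 = 3, 535695 mod 4 = 3, so the flip contributes -1; sign now -1
(535695/189211): 535695 mod 189211 = 157273, so (535695/189211) = (157273/189211)
flip (157273/189211) -> (189211/157273): both odd, 157273 mod 4 = 1, 189211 mod 4 = 3, so the flip contributes +1; sign now -1
(189211/157273): 189211 mod 157273 = 31938, so (189211/157273) = (31938/157273)
factor out 2^1: 31938 = 2^1·15969; with 157273 mod 8 = 1, (2/157273) = +1; sign now -1; continue with (15969/157273)
flip (15969/157273) -> (157273/15969): both odd, 15969 mod 4 = 1, 157273 mod 4 = 1, so the flip contributes +1; sign now -1
(157273/15969): 157273 mod 15969 = 13552, so (157273/15969) = (13552/15969)
factor out 2^4: 13552 = 2^4·847; with 15969 mod 8 = 1, (2/15969) = +1; sign now -1; continue with (847/15969)
flip (847/15969) -> (15969/847): both odd, 847 mod 4 = 3, 15969 mod 4 = 1, so the flip contributes +1; sign now -1
(15969/847): 15969 mod 847 = 723, so (15969/847) = (723/847)
flip (723/847) -> (847/723): both odd, 723 mod 4 = 3, 847 mod 4 = 3, so the flip contributes -1; sign now +1
(847/723): 847 mod 723 = 124, so (847/723) = (124/723)
factor out 2^2: 124 = 2^2·31; with 723 mod 8 = 3, (2/723) = -1; sign now +1; continue with (31/723)
flip (31/723) -> (723/31): both odd, 31 mod 4 = 3, 723 mod 4 = 3, so the flip contributes -1; sign now -1
(723/31): 723 mod 31 = 10, so (723/31) = (10/31)
factor out 2^1: 10 = 2^1·5; with 31 mod 8 = 7, (2/31) = +1; sign now -1; continue with (5/31)
flip (5/31) -> (31/5): both odd, 5 mod 4 = 1, 31 mod 4 = 3, so the flip contributes +1; sign now -1
(31/5): 31 mod 5 = 1, so (31/5) = (1/5)
reached (1/5) = 1, so the symbol is -1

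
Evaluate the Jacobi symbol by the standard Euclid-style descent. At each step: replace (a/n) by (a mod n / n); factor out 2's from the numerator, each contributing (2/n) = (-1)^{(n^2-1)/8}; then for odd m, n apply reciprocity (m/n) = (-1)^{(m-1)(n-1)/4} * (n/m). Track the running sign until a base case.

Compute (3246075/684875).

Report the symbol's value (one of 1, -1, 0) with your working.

0

(3246075/684875): 3246075 mod 684875 = 506575, so (3246075/684875) = (506575/684875)
flip (506575/684875) -> (684875/506575): both odd, 506575 mod 4 = 3, 684875 mod 4 = 3, so the flip contributes -1; sign now -1
(684875/506575): 684875 mod 506575 = 178300, so (684875/506575) = (178300/506575)
factor out 2^2: 178300 = 2^2·44575; with 506575 mod 8 = 7, (2/506575) = +1; sign now -1; continue with (44575/506575)
flip (44575/506575) -> (506575/44575): both odd, 44575 mod 4 = 3, 506575 mod 4 = 3, so the flip contributes -1; sign now +1
(506575/44575): 506575 mod 44575 = 16250, so (506575/44575) = (16250/44575)
factor out 2^1: 16250 = 2^1·8125; with 44575 mod 8 = 7, (2/44575) = +1; sign now +1; continue with (8125/44575)
flip (8125/44575) -> (44575/8125): both odd, 8125 mod 4 = 1, 44575 mod 4 = 3, so the flip contributes +1; sign now +1
(44575/8125): 44575 mod 8125 = 3950, so (44575/8125) = (3950/8125)
factor out 2^1: 3950 = 2^1·1975; with 8125 mod 8 = 5, (2/8125) = -1; sign now -1; continue with (1975/8125)
flip (1975/8125) -> (8125/1975): both odd, 1975 mod 4 = 3, 8125 mod 4 = 1, so the flip contributes +1; sign now -1
(8125/1975): 8125 mod 1975 = 225, so (8125/1975) = (225/1975)
flip (225/1975) -> (1975/225): both odd, 225 mod 4 = 1, 1975 mod 4 = 3, so the flip contributes +1; sign now -1
(1975/225): 1975 mod 225 = 175, so (1975/225) = (175/225)
flip (175/225) -> (225/175): both odd, 175 mod 4 = 3, 225 mod 4 = 1, so the flip contributes +1; sign now -1
(225/175): 225 mod 175 = 50, so (225/175) = (50/175)
factor out 2^1: 50 = 2^1·25; with 175 mod 8 = 7, (2/175) = +1; sign now -1; continue with (25/175)
flip (25/175) -> (175/25): both odd, 25 mod 4 = 1, 175 mod 4 = 3, so the flip contributes +1; sign now -1
(175/25): 175 mod 25 = 0, so (175/25) = (0/25)
reached (0/25); gcd(a, n) > 1, so (0/25) = 0 and the symbol is 0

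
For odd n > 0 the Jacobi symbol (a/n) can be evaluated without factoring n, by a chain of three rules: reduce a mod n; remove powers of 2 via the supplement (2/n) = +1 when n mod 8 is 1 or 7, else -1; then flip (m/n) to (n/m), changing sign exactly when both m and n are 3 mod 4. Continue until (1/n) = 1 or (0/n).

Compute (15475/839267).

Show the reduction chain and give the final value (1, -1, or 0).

-1

reciprocity: (15475/839267) = -1·(839267/15475) since 15475 mod 4 = 3, 839267 mod 4 = 3; sign now -1
(839267/15475) = (3617/15475)   [reduce mod 15475]
reciprocity: (3617/15475) = +1·(15475/3617) since 3617 mod 4 = 1, 15475 mod 4 = 3; sign now -1
(15475/3617) = (1007/3617)   [reduce mod 3617]
reciprocity: (1007/3617) = +1·(3617/1007) since 1007 mod 4 = 3, 3617 mod 4 = 1; sign now -1
(3617/1007) = (596/1007)   [reduce mod 1007]
596 = 2^2·149; (2/1007) = +1 since 1007 mod 8 = 7, so (596/1007) = (+1)^2·(149/1007); sign now -1
reciprocity: (149/1007) = +1·(1007/149) since 149 mod 4 = 1, 1007 mod 4 = 3; sign now -1
(1007/149) = (113/149)   [reduce mod 149]
reciprocity: (113/149) = +1·(149/113) since 113 mod 4 = 1, 149 mod 4 = 1; sign now -1
(149/113) = (36/113)   [reduce mod 113]
36 = 2^2·9; (2/113) = +1 since 113 mod 8 = 1, so (36/113) = (+1)^2·(9/113); sign now -1
reciprocity: (9/113) = +1·(113/9) since 9 mod 4 = 1, 113 mod 4 = 1; sign now -1
(113/9) = (5/9)   [reduce mod 9]
reciprocity: (5/9) = +1·(9/5) since 5 mod 4 = 1, 9 mod 4 = 1; sign now -1
(9/5) = (4/5)   [reduce mod 5]
4 = 2^2·1; (2/5) = -1 since 5 mod 8 = 5, so (4/5) = (-1)^2·(1/5); sign now -1
(1/5) = 1; final value = sign = -1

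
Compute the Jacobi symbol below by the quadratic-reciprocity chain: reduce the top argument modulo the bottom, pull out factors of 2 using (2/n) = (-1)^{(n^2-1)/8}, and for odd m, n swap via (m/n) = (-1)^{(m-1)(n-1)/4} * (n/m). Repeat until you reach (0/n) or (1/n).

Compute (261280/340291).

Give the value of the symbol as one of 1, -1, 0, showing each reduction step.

1

261280 = 2^5·8165; (2/340291) = -1 since 340291 mod 8 = 3, so (261280/340291) = (-1)^5·(8165/340291); sign now -1
reciprocity: (8165/340291) = +1·(340291/8165) since 8165 mod 4 = 1, 340291 mod 4 = 3; sign now -1
(340291/8165) = (5526/8165)   [reduce mod 8165]
5526 = 2^1·2763; (2/8165) = -1 since 8165 mod 8 = 5, so (5526/8165) = (-1)^1·(2763/8165); sign now +1
reciprocity: (2763/8165) = +1·(8165/2763) since 2763 mod 4 = 3, 8165 mod 4 = 1; sign now +1
(8165/2763) = (2639/2763)   [reduce mod 2763]
reciprocity: (2639/2763) = -1·(2763/2639) since 2639 mod 4 = 3, 2763 mod 4 = 3; sign now -1
(2763/2639) = (124/2639)   [reduce mod 2639]
124 = 2^2·31; (2/2639) = +1 since 2639 mod 8 = 7, so (124/2639) = (+1)^2·(31/2639); sign now -1
reciprocity: (31/2639) = -1·(2639/31) since 31 mod 4 = 3, 2639 mod 4 = 3; sign now +1
(2639/31) = (4/31)   [reduce mod 31]
4 = 2^2·1; (2/31) = +1 since 31 mod 8 = 7, so (4/31) = (+1)^2·(1/31); sign now +1
(1/31) = 1; final value = sign = +1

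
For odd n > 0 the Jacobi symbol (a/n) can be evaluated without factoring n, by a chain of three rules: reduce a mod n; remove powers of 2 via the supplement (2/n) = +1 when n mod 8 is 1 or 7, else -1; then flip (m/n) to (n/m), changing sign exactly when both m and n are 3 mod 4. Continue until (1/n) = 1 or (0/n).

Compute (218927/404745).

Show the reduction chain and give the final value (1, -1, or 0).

1

flip (218927/404745) -> (404745/218927): both odd, 218927 mod 4 = 3, 404745 mod 4 = 1, so the flip contributes +1; sign now +1
(404745/218927): 404745 mod 218927 = 185818, so (404745/218927) = (185818/218927)
factor out 2^1: 185818 = 2^1·92909; with 218927 mod 8 = 7, (2/218927) = +1; sign now +1; continue with (92909/218927)
flip (92909/218927) -> (218927/92909): both odd, 92909 mod 4 = 1, 218927 mod 4 = 3, so the flip contributes +1; sign now +1
(218927/92909): 218927 mod 92909 = 33109, so (218927/92909) = (33109/92909)
flip (33109/92909) -> (92909/33109): both odd, 33109 mod 4 = 1, 92909 mod 4 = 1, so the flip contributes +1; sign now +1
(92909/33109): 92909 mod 33109 = 26691, so (92909/33109) = (26691/33109)
flip (26691/33109) -> (33109/26691): both odd, 26691 mod 4 = 3, 33109 mod 4 = 1, so the flip contributes +1; sign now +1
(33109/26691): 33109 mod 26691 = 6418, so (33109/26691) = (6418/26691)
factor out 2^1: 6418 = 2^1·3209; with 26691 mod 8 = 3, (2/26691) = -1; sign now -1; continue with (3209/26691)
flip (3209/26691) -> (26691/3209): both odd, 3209 mod 4 = 1, 26691 mod 4 = 3, so the flip contributes +1; sign now -1
(26691/3209): 26691 mod 3209 = 1019, so (26691/3209) = (1019/3209)
flip (1019/3209) -> (3209/1019): both odd, 1019 mod 4 = 3, 3209 mod 4 = 1, so the flip contributes +1; sign now -1
(3209/1019): 3209 mod 1019 = 152, so (3209/1019) = (152/1019)
factor out 2^3: 152 = 2^3·19; with 1019 mod 8 = 3, (2/1019) = -1; sign now +1; continue with (19/1019)
flip (19/1019) -> (1019/19): both odd, 19 mod 4 = 3, 1019 mod 4 = 3, so the flip contributes -1; sign now -1
(1019/19): 1019 mod 19 = 12, so (1019/19) = (12/19)
factor out 2^2: 12 = 2^2·3; with 19 mod 8 = 3, (2/19) = -1; sign now -1; continue with (3/19)
flip (3/19) -> (19/3): both odd, 3 mod 4 = 3, 19 mod 4 = 3, so the flip contributes -1; sign now +1
(19/3): 19 mod 3 = 1, so (19/3) = (1/3)
reached (1/3) = 1, so the symbol is +1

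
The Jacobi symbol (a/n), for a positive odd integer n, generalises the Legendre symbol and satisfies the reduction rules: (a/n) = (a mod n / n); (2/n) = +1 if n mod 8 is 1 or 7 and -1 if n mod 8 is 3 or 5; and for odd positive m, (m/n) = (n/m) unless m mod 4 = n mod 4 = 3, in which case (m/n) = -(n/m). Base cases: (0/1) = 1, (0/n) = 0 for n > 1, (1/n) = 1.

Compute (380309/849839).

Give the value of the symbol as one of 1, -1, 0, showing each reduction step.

-1

flip (380309/849839) -> (849839/380309): both odd, 380309 mod 4 = 1, 849839 mod 4 = 3, so the flip contributes +1; sign now +1
(849839/380309): 849839 mod 380309 = 89221, so (849839/380309) = (89221/380309)
flip (89221/380309) -> (380309/89221): both odd, 89221 mod 4 = 1, 380309 mod 4 = 1, so the flip contributes +1; sign now +1
(380309/89221): 380309 mod 89221 = 23425, so (380309/89221) = (23425/89221)
flip (23425/89221) -> (89221/23425): both odd, 23425 mod 4 = 1, 89221 mod 4 = 1, so the flip contributes +1; sign now +1
(89221/23425): 89221 mod 23425 = 18946, so (89221/23425) = (18946/23425)
factor out 2^1: 18946 = 2^1·9473; with 23425 mod 8 = 1, (2/23425) = +1; sign now +1; continue with (9473/23425)
flip (9473/23425) -> (23425/9473): both odd, 9473 mod 4 = 1, 23425 mod 4 = 1, so the flip contributes +1; sign now +1
(23425/9473): 23425 mod 9473 = 4479, so (23425/9473) = (4479/9473)
flip (4479/9473) -> (9473/4479): both odd, 4479 mod 4 = 3, 9473 mod 4 = 1, so the flip contributes +1; sign now +1
(9473/4479): 9473 mod 4479 = 515, so (9473/4479) = (515/4479)
flip (515/4479) -> (4479/515): both odd, 515 mod 4 = 3, 4479 mod 4 = 3, so the flip contributes -1; sign now -1
(4479/515): 4479 mod 515 = 359, so (4479/515) = (359/515)
flip (359/515) -> (515/359): both odd, 359 mod 4 = 3, 515 mod 4 = 3, so the flip contributes -1; sign now +1
(515/359): 515 mod 359 = 156, so (515/359) = (156/359)
factor out 2^2: 156 = 2^2·39; with 359 mod 8 = 7, (2/359) = +1; sign now +1; continue with (39/359)
flip (39/359) -> (359/39): both odd, 39 mod 4 = 3, 359 mod 4 = 3, so the flip contributes -1; sign now -1
(359/39): 359 mod 39 = 8, so (359/39) = (8/39)
factor out 2^3: 8 = 2^3·1; with 39 mod 8 = 7, (2/39) = +1; sign now -1; continue with (1/39)
reached (1/39) = 1, so the symbol is -1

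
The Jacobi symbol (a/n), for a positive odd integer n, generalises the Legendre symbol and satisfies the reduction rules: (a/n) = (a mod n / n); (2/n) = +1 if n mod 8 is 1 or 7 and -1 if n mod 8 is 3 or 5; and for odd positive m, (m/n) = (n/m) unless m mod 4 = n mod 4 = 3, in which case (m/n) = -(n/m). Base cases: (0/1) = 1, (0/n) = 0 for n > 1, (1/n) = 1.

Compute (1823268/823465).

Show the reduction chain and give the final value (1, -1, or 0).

(1823268/823465) = (176338/823465)   [reduce mod 823465]
176338 = 2^1·88169; (2/823465) = +1 since 823465 mod 8 = 1, so (176338/823465) = (+1)^1·(88169/823465); sign now +1
reciprocity: (88169/823465) = +1·(823465/88169) since 88169 mod 4 = 1, 823465 mod 4 = 1; sign now +1
(823465/88169) = (29944/88169)   [reduce mod 88169]
29944 = 2^3·3743; (2/88169) = +1 since 88169 mod 8 = 1, so (29944/88169) = (+1)^3·(3743/88169); sign now +1
reciprocity: (3743/88169) = +1·(88169/3743) since 3743 mod 4 = 3, 88169 mod 4 = 1; sign now +1
(88169/3743) = (2080/3743)   [reduce mod 3743]
2080 = 2^5·65; (2/3743) = +1 since 3743 mod 8 = 7, so (2080/3743) = (+1)^5·(65/3743); sign now +1
reciprocity: (65/3743) = +1·(3743/65) since 65 mod 4 = 1, 3743 mod 4 = 3; sign now +1
(3743/65) = (38/65)   [reduce mod 65]
38 = 2^1·19; (2/65) = +1 since 65 mod 8 = 1, so (38/65) = (+1)^1·(19/65); sign now +1
reciprocity: (19/65) = +1·(65/19) since 19 mod 4 = 3, 65 mod 4 = 1; sign now +1
(65/19) = (8/19)   [reduce mod 19]
8 = 2^3·1; (2/19) = -1 since 19 mod 8 = 3, so (8/19) = (-1)^3·(1/19); sign now -1
(1/19) = 1; final value = sign = -1

-1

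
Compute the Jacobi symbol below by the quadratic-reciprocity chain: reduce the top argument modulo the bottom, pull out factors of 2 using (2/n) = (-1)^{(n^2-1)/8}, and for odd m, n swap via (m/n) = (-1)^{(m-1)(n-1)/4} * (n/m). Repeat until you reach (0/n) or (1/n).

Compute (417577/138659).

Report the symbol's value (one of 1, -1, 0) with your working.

(417577/138659): 417577 mod 138659 = 1600, so (417577/138659) = (1600/138659)
factor out 2^6: 1600 = 2^6·25; with 138659 mod 8 = 3, (2/138659) = -1; sign now +1; continue with (25/138659)
flip (25/138659) -> (138659/25): both odd, 25 mod 4 = 1, 138659 mod 4 = 3, so the flip contributes +1; sign now +1
(138659/25): 138659 mod 25 = 9, so (138659/25) = (9/25)
flip (9/25) -> (25/9): both odd, 9 mod 4 = 1, 25 mod 4 = 1, so the flip contributes +1; sign now +1
(25/9): 25 mod 9 = 7, so (25/9) = (7/9)
flip (7/9) -> (9/7): both odd, 7 mod 4 = 3, 9 mod 4 = 1, so the flip contributes +1; sign now +1
(9/7): 9 mod 7 = 2, so (9/7) = (2/7)
factor out 2^1: 2 = 2^1·1; with 7 mod 8 = 7, (2/7) = +1; sign now +1; continue with (1/7)
reached (1/7) = 1, so the symbol is +1

1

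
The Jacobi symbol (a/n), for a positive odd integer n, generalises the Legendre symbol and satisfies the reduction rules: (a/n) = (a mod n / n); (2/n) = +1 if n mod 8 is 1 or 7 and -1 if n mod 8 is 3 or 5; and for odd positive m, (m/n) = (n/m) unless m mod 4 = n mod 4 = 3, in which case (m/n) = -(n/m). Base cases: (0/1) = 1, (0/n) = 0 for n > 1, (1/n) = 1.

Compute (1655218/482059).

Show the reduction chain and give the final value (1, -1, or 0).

1

(1655218/482059): 1655218 mod 482059 = 209041, so (1655218/482059) = (209041/482059)
flip (209041/482059) -> (482059/209041): both odd, 209041 mod 4 = 1, 482059 mod 4 = 3, so the flip contributes +1; sign now +1
(482059/209041): 482059 mod 209041 = 63977, so (482059/209041) = (63977/209041)
flip (63977/209041) -> (209041/63977): both odd, 63977 mod 4 = 1, 209041 mod 4 = 1, so the flip contributes +1; sign now +1
(209041/63977): 209041 mod 63977 = 17110, so (209041/63977) = (17110/63977)
factor out 2^1: 17110 = 2^1·8555; with 63977 mod 8 = 1, (2/63977) = +1; sign now +1; continue with (8555/63977)
flip (8555/63977) -> (63977/8555): both odd, 8555 mod 4 = 3, 63977 mod 4 = 1, so the flip contributes +1; sign now +1
(63977/8555): 63977 mod 8555 = 4092, so (63977/8555) = (4092/8555)
factor out 2^2: 4092 = 2^2·1023; with 8555 mod 8 = 3, (2/8555) = -1; sign now +1; continue with (1023/8555)
flip (1023/8555) -> (8555/1023): both odd, 1023 mod 4 = 3, 8555 mod 4 = 3, so the flip contributes -1; sign now -1
(8555/1023): 8555 mod 1023 = 371, so (8555/1023) = (371/1023)
flip (371/1023) -> (1023/371): both odd, 371 mod 4 = 3, 1023 mod 4 = 3, so the flip contributes -1; sign now +1
(1023/371): 1023 mod 371 = 281, so (1023/371) = (281/371)
flip (281/371) -> (371/281): both odd, 281 mod 4 = 1, 371 mod 4 = 3, so the flip contributes +1; sign now +1
(371/281): 371 mod 281 = 90, so (371/281) = (90/281)
factor out 2^1: 90 = 2^1·45; with 281 mod 8 = 1, (2/281) = +1; sign now +1; continue with (45/281)
flip (45/281) -> (281/45): both odd, 45 mod 4 = 1, 281 mod 4 = 1, so the flip contributes +1; sign now +1
(281/45): 281 mod 45 = 11, so (281/45) = (11/45)
flip (11/45) -> (45/11): both odd, 11 mod 4 = 3, 45 mod 4 = 1, so the flip contributes +1; sign now +1
(45/11): 45 mod 11 = 1, so (45/11) = (1/11)
reached (1/11) = 1, so the symbol is +1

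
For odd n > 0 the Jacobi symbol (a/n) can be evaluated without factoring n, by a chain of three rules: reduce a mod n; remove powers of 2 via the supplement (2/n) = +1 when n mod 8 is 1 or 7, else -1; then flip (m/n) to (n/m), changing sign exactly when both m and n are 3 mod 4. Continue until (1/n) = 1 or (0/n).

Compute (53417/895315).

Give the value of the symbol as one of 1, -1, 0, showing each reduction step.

1

reciprocity: (53417/895315) = +1·(895315/53417) since 53417 mod 4 = 1, 895315 mod 4 = 3; sign now +1
(895315/53417) = (40643/53417)   [reduce mod 53417]
reciprocity: (40643/53417) = +1·(53417/40643) since 40643 mod 4 = 3, 53417 mod 4 = 1; sign now +1
(53417/40643) = (12774/40643)   [reduce mod 40643]
12774 = 2^1·6387; (2/40643) = -1 since 40643 mod 8 = 3, so (12774/40643) = (-1)^1·(6387/40643); sign now -1
reciprocity: (6387/40643) = -1·(40643/6387) since 6387 mod 4 = 3, 40643 mod 4 = 3; sign now +1
(40643/6387) = (2321/6387)   [reduce mod 6387]
reciprocity: (2321/6387) = +1·(6387/2321) since 2321 mod 4 = 1, 6387 mod 4 = 3; sign now +1
(6387/2321) = (1745/2321)   [reduce mod 2321]
reciprocity: (1745/2321) = +1·(2321/1745) since 1745 mod 4 = 1, 2321 mod 4 = 1; sign now +1
(2321/1745) = (576/1745)   [reduce mod 1745]
576 = 2^6·9; (2/1745) = +1 since 1745 mod 8 = 1, so (576/1745) = (+1)^6·(9/1745); sign now +1
reciprocity: (9/1745) = +1·(1745/9) since 9 mod 4 = 1, 1745 mod 4 = 1; sign now +1
(1745/9) = (8/9)   [reduce mod 9]
8 = 2^3·1; (2/9) = +1 since 9 mod 8 = 1, so (8/9) = (+1)^3·(1/9); sign now +1
(1/9) = 1; final value = sign = +1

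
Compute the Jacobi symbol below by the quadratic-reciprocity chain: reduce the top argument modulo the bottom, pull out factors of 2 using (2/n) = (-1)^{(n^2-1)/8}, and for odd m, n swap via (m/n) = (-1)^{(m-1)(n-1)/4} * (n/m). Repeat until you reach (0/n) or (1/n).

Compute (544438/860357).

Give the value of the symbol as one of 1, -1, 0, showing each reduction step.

factor out 2^1: 544438 = 2^1·272219; with 860357 mod 8 = 5, (2/860357) = -1; sign now -1; continue with (272219/860357)
flip (272219/860357) -> (860357/272219): both odd, 272219 mod 4 = 3, 860357 mod 4 = 1, so the flip contributes +1; sign now -1
(860357/272219): 860357 mod 272219 = 43700, so (860357/272219) = (43700/272219)
factor out 2^2: 43700 = 2^2·10925; with 272219 mod 8 = 3, (2/272219) = -1; sign now -1; continue with (10925/272219)
flip (10925/272219) -> (272219/10925): both odd, 10925 mod 4 = 1, 272219 mod 4 = 3, so the flip contributes +1; sign now -1
(272219/10925): 272219 mod 10925 = 10019, so (272219/10925) = (10019/10925)
flip (10019/10925) -> (10925/10019): both odd, 10019 mod 4 = 3, 10925 mod 4 = 1, so the flip contributes +1; sign now -1
(10925/10019): 10925 mod 10019 = 906, so (10925/10019) = (906/10019)
factor out 2^1: 906 = 2^1·453; with 10019 mod 8 = 3, (2/10019) = -1; sign now +1; continue with (453/10019)
flip (453/10019) -> (10019/453): both odd, 453 mod 4 = 1, 10019 mod 4 = 3, so the flip contributes +1; sign now +1
(10019/453): 10019 mod 453 = 53, so (10019/453) = (53/453)
flip (53/453) -> (453/53): both odd, 53 mod 4 = 1, 453 mod 4 = 1, so the flip contributes +1; sign now +1
(453/53): 453 mod 53 = 29, so (453/53) = (29/53)
flip (29/53) -> (53/29): both odd, 29 mod 4 = 1, 53 mod 4 = 1, so the flip contributes +1; sign now +1
(53/29): 53 mod 29 = 24, so (53/29) = (24/29)
factor out 2^3: 24 = 2^3·3; with 29 mod 8 = 5, (2/29) = -1; sign now -1; continue with (3/29)
flip (3/29) -> (29/3): both odd, 3 mod 4 = 3, 29 mod 4 = 1, so the flip contributes +1; sign now -1
(29/3): 29 mod 3 = 2, so (29/3) = (2/3)
factor out 2^1: 2 = 2^1·1; with 3 mod 8 = 3, (2/3) = -1; sign now +1; continue with (1/3)
reached (1/3) = 1, so the symbol is +1

1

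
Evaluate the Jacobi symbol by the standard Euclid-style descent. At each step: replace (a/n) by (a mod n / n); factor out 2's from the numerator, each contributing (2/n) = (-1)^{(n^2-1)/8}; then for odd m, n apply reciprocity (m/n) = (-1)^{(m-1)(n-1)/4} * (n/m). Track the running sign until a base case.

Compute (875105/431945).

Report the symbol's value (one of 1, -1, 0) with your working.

(875105/431945) = (11215/431945)   [reduce mod 431945]
reciprocity: (11215/431945) = +1·(431945/11215) since 11215 mod 4 = 3, 431945 mod 4 = 1; sign now +1
(431945/11215) = (5775/11215)   [reduce mod 11215]
reciprocity: (5775/11215) = -1·(11215/5775) since 5775 mod 4 = 3, 11215 mod 4 = 3; sign now -1
(11215/5775) = (5440/5775)   [reduce mod 5775]
5440 = 2^6·85; (2/5775) = +1 since 5775 mod 8 = 7, so (5440/5775) = (+1)^6·(85/5775); sign now -1
reciprocity: (85/5775) = +1·(5775/85) since 85 mod 4 = 1, 5775 mod 4 = 3; sign now -1
(5775/85) = (80/85)   [reduce mod 85]
80 = 2^4·5; (2/85) = -1 since 85 mod 8 = 5, so (80/85) = (-1)^4·(5/85); sign now -1
reciprocity: (5/85) = +1·(85/5) since 5 mod 4 = 1, 85 mod 4 = 1; sign now -1
(85/5) = (0/5)   [reduce mod 5]
(0/5) = 0   [gcd(a, n) > 1]; final value = 0

0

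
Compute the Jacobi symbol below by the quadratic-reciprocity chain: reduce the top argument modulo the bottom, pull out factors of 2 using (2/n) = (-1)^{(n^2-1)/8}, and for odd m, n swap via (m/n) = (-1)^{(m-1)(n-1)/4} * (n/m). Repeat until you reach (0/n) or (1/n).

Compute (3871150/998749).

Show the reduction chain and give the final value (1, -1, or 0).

(3871150/998749): 3871150 mod 998749 = 874903, so (3871150/998749) = (874903/998749)
flip (874903/998749) -> (998749/874903): both odd, 874903 mod 4 = 3, 998749 mod 4 = 1, so the flip contributes +1; sign now +1
(998749/874903): 998749 mod 874903 = 123846, so (998749/874903) = (123846/874903)
factor out 2^1: 123846 = 2^1·61923; with 874903 mod 8 = 7, (2/874903) = +1; sign now +1; continue with (61923/874903)
flip (61923/874903) -> (874903/61923): both odd, 61923 mod 4 = 3, 874903 mod 4 = 3, so the flip contributes -1; sign now -1
(874903/61923): 874903 mod 61923 = 7981, so (874903/61923) = (7981/61923)
flip (7981/61923) -> (61923/7981): both odd, 7981 mod 4 = 1, 61923 mod 4 = 3, so the flip contributes +1; sign now -1
(61923/7981): 61923 mod 7981 = 6056, so (61923/7981) = (6056/7981)
factor out 2^3: 6056 = 2^3·757; with 7981 mod 8 = 5, (2/7981) = -1; sign now +1; continue with (757/7981)
flip (757/7981) -> (7981/757): both odd, 757 mod 4 = 1, 7981 mod 4 = 1, so the flip contributes +1; sign now +1
(7981/757): 7981 mod 757 = 411, so (7981/757) = (411/757)
flip (411/757) -> (757/411): both odd, 411 mod 4 = 3, 757 mod 4 = 1, so the flip contributes +1; sign now +1
(757/411): 757 mod 411 = 346, so (757/411) = (346/411)
factor out 2^1: 346 = 2^1·173; with 411 mod 8 = 3, (2/411) = -1; sign now -1; continue with (173/411)
flip (173/411) -> (411/173): both odd, 173 mod 4 = 1, 411 mod 4 = 3, so the flip contributes +1; sign now -1
(411/173): 411 mod 173 = 65, so (411/173) = (65/173)
flip (65/173) -> (173/65): both odd, 65 mod 4 = 1, 173 mod 4 = 1, so the flip contributes +1; sign now -1
(173/65): 173 mod 65 = 43, so (173/65) = (43/65)
flip (43/65) -> (65/43): both odd, 43 mod 4 = 3, 65 mod 4 = 1, so the flip contributes +1; sign now -1
(65/43): 65 mod 43 = 22, so (65/43) = (22/43)
factor out 2^1: 22 = 2^1·11; with 43 mod 8 = 3, (2/43) = -1; sign now +1; continue with (11/43)
flip (11/43) -> (43/11): both odd, 11 mod 4 = 3, 43 mod 4 = 3, so the flip contributes -1; sign now -1
(43/11): 43 mod 11 = 10, so (43/11) = (10/11)
factor out 2^1: 10 = 2^1·5; with 11 mod 8 = 3, (2/11) = -1; sign now +1; continue with (5/11)
flip (5/11) -> (11/5): both odd, 5 mod 4 = 1, 11 mod 4 = 3, so the flip contributes +1; sign now +1
(11/5): 11 mod 5 = 1, so (11/5) = (1/5)
reached (1/5) = 1, so the symbol is +1

1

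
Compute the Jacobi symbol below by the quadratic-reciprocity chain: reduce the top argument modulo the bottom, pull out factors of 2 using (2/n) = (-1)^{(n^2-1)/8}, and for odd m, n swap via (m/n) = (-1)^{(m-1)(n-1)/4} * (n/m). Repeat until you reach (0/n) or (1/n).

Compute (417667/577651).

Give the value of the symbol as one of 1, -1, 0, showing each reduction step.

1

flip (417667/577651) -> (577651/417667): both odd, 417667 mod 4 = 3, 577651 mod 4 = 3, so the flip contributes -1; sign now -1
(577651/417667): 577651 mod 417667 = 159984, so (577651/417667) = (159984/417667)
factor out 2^4: 159984 = 2^4·9999; with 417667 mod 8 = 3, (2/417667) = -1; sign now -1; continue with (9999/417667)
flip (9999/417667) -> (417667/9999): both odd, 9999 mod 4 = 3, 417667 mod 4 = 3, so the flip contributes -1; sign now +1
(417667/9999): 417667 mod 9999 = 7708, so (417667/9999) = (7708/9999)
factor out 2^2: 7708 = 2^2·1927; with 9999 mod 8 = 7, (2/9999) = +1; sign now +1; continue with (1927/9999)
flip (1927/9999) -> (9999/1927): both odd, 1927 mod 4 = 3, 9999 mod 4 = 3, so the flip contributes -1; sign now -1
(9999/1927): 9999 mod 1927 = 364, so (9999/1927) = (364/1927)
factor out 2^2: 364 = 2^2·91; with 1927 mod 8 = 7, (2/1927) = +1; sign now -1; continue with (91/1927)
flip (91/1927) -> (1927/91): both odd, 91 mod 4 = 3, 1927 mod 4 = 3, so the flip contributes -1; sign now +1
(1927/91): 1927 mod 91 = 16, so (1927/91) = (16/91)
factor out 2^4: 16 = 2^4·1; with 91 mod 8 = 3, (2/91) = -1; sign now +1; continue with (1/91)
reached (1/91) = 1, so the symbol is +1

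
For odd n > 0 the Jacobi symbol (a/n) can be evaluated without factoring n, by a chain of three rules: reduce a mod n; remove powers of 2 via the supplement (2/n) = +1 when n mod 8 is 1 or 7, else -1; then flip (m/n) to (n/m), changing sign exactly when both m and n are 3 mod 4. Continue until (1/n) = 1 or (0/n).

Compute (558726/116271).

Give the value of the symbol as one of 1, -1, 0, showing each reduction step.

0

(558726/116271): 558726 mod 116271 = 93642, so (558726/116271) = (93642/116271)
factor out 2^1: 93642 = 2^1·46821; with 116271 mod 8 = 7, (2/116271) = +1; sign now +1; continue with (46821/116271)
flip (46821/116271) -> (116271/46821): both odd, 46821 mod 4 = 1, 116271 mod 4 = 3, so the flip contributes +1; sign now +1
(116271/46821): 116271 mod 46821 = 22629, so (116271/46821) = (22629/46821)
flip (22629/46821) -> (46821/22629): both odd, 22629 mod 4 = 1, 46821 mod 4 = 1, so the flip contributes +1; sign now +1
(46821/22629): 46821 mod 22629 = 1563, so (46821/22629) = (1563/22629)
flip (1563/22629) -> (22629/1563): both odd, 1563 mod 4 = 3, 22629 mod 4 = 1, so the flip contributes +1; sign now +1
(22629/1563): 22629 mod 1563 = 747, so (22629/1563) = (747/1563)
flip (747/1563) -> (1563/747): both odd, 747 mod 4 = 3, 1563 mod 4 = 3, so the flip contributes -1; sign now -1
(1563/747): 1563 mod 747 = 69, so (1563/747) = (69/747)
flip (69/747) -> (747/69): both odd, 69 mod 4 = 1, 747 mod 4 = 3, so the flip contributes +1; sign now -1
(747/69): 747 mod 69 = 57, so (747/69) = (57/69)
flip (57/69) -> (69/57): both odd, 57 mod 4 = 1, 69 mod 4 = 1, so the flip contributes +1; sign now -1
(69/57): 69 mod 57 = 12, so (69/57) = (12/57)
factor out 2^2: 12 = 2^2·3; with 57 mod 8 = 1, (2/57) = +1; sign now -1; continue with (3/57)
flip (3/57) -> (57/3): both odd, 3 mod 4 = 3, 57 mod 4 = 1, so the flip contributes +1; sign now -1
(57/3): 57 mod 3 = 0, so (57/3) = (0/3)
reached (0/3); gcd(a, n) > 1, so (0/3) = 0 and the symbol is 0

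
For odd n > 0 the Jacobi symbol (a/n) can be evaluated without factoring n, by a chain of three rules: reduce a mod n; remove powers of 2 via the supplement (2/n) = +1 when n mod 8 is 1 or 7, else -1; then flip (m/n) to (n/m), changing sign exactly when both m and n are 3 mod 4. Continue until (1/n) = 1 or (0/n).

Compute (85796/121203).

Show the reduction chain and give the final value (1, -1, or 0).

-1

factor out 2^2: 85796 = 2^2·21449; with 121203 mod 8 = 3, (2/121203) = -1; sign now +1; continue with (21449/121203)
flip (21449/121203) -> (121203/21449): both odd, 21449 mod 4 = 1, 121203 mod 4 = 3, so the flip contributes +1; sign now +1
(121203/21449): 121203 mod 21449 = 13958, so (121203/21449) = (13958/21449)
factor out 2^1: 13958 = 2^1·6979; with 21449 mod 8 = 1, (2/21449) = +1; sign now +1; continue with (6979/21449)
flip (6979/21449) -> (21449/6979): both odd, 6979 mod 4 = 3, 21449 mod 4 = 1, so the flip contributes +1; sign now +1
(21449/6979): 21449 mod 6979 = 512, so (21449/6979) = (512/6979)
factor out 2^9: 512 = 2^9·1; with 6979 mod 8 = 3, (2/6979) = -1; sign now -1; continue with (1/6979)
reached (1/6979) = 1, so the symbol is -1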